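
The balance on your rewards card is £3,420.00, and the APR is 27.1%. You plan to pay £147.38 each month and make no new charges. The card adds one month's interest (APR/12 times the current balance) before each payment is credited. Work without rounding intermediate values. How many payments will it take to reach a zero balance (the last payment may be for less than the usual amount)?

Monthly rate r = 27.1%/12 = 2.25833% = 0.0225833.
Recurrence: B ← B·(1+r) − £147.38.
Month 1: interest £77.23; balance after payment £3,349.86.
Month 2: interest £75.65; balance after payment £3,278.13.
Closed form: n = −ln(1 − rB₀/P)/ln(1+r) = −ln(0.47595)/ln(1.02258) ≈ 33.246, so the balance reaches zero during payment 34.

34 months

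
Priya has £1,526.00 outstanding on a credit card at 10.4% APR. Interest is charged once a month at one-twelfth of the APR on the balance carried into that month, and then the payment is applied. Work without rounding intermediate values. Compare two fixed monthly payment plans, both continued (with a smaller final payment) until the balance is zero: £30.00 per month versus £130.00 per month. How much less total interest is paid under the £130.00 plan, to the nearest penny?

£404.60

Monthly rate r = 10.4%/12 = 0.866667% = 0.00866667.
At £30.00/mo: n = ⌈−ln(1 − rB₀/P)/ln(1+r)⌉ = 68 payments (last £11.03); total interest = total paid − £1,526.00 = £495.03.
At £130.00/mo: 13 payments (last £56.43); total interest £90.43.
Interest saved = £495.03 − £90.43 = £404.60.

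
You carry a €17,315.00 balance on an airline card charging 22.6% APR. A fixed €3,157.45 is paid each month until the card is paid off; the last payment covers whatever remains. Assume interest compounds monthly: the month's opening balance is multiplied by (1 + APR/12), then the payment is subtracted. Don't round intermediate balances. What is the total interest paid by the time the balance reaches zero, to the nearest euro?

€1,136

Monthly rate r = 22.6%/12 = 1.88333% = 0.0188333.
Payoff takes n = ⌈−ln(1 − rB₀/P)/ln(1+r)⌉ = ⌈5.843⌉ = 6 payments; the last is €2,664.12.
Total paid = 5·€3,157.45 + €2,664.12 = €18,451.37.
Total interest = total paid − principal = €18,451.37 − €17,315.00 = €1,136.37.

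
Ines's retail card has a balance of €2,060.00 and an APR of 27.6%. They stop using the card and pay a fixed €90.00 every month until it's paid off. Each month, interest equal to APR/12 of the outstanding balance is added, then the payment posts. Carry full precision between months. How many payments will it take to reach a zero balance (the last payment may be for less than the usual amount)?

Monthly rate r = 27.6%/12 = 2.3% = 0.023.
Recurrence: B ← B·(1+r) − €90.00.
Month 1: interest €47.38; balance after payment €2,017.38.
Month 2: interest €46.40; balance after payment €1,973.78.
Closed form: n = −ln(1 − rB₀/P)/ln(1+r) = −ln(0.47356)/ln(1.023) ≈ 32.872, so the balance reaches zero during payment 33.

33 months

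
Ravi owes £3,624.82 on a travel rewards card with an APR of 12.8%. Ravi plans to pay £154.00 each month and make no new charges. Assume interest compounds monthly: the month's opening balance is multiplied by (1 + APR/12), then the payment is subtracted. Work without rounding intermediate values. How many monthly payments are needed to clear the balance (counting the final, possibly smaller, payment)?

Monthly rate r = 12.8%/12 = 1.06667% = 0.0106667.
Recurrence: B ← B·(1+r) − £154.00.
Month 1: interest £38.66; balance after payment £3,509.48.
Month 2: interest £37.43; balance after payment £3,392.92.
Closed form: n = −ln(1 − rB₀/P)/ln(1+r) = −ln(0.74893)/ln(1.01067) ≈ 27.248, so the balance reaches zero during payment 28.

28 months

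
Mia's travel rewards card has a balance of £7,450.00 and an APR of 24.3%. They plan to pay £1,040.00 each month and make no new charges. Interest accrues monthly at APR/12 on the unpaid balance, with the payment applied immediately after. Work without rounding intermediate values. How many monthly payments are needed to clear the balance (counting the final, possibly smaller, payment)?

8 payments

Monthly rate r = 24.3%/12 = 2.025% = 0.02025.
Recurrence: B ← B·(1+r) − £1,040.00.
Month 1: interest £150.86; balance after payment £6,560.86.
Month 2: interest £132.86; balance after payment £5,653.72.
Closed form: n = −ln(1 − rB₀/P)/ln(1+r) = −ln(0.85494)/ln(1.02025) ≈ 7.818, so the balance reaches zero during payment 8.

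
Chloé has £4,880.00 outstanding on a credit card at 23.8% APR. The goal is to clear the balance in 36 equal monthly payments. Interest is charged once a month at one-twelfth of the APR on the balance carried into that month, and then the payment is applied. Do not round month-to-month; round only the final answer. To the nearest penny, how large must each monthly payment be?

£190.94

Monthly rate r = 23.8%/12 = 1.98333% = 0.0198333.
Level-payment amortization: P = B₀·r / (1 − (1+r)^(−n)) = 4880.00·0.0198333 / (1 − 1.01983^(−36)).
Denominator 1 − (1+r)^(−36) = 0.506884449.
P = 96.7867 / 0.506884449 ≈ 190.94.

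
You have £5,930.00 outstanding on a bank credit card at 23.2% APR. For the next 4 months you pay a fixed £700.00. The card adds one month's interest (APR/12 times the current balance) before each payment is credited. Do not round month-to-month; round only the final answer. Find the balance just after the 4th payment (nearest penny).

Monthly rate r = 23.2%/12 = 1.93333% = 0.0193333.
Each month: B ← B·(1+r) − £700.00.
Month 1: interest £114.65; balance after payment £5,344.65.
Month 2: interest £103.33; balance after payment £4,747.98.
Month 3: interest £91.79; balance after payment £4,139.77.
Month 4: interest £80.04; balance after payment £3,519.81.

£3,519.81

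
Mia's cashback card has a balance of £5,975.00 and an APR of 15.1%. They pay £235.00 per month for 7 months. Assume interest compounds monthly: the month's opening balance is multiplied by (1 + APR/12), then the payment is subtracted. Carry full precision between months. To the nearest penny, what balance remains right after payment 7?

£4,813.17

Monthly rate r = 15.1%/12 = 1.25833% = 0.0125833.
Each month: B ← B·(1+r) − £235.00.
Month 1: interest £75.19; balance after payment £5,815.19.
Month 2: interest £73.17; balance after payment £5,653.36.
Month 3: interest £71.14; balance after payment £5,489.50.
Month 4: interest £69.08; balance after payment £5,323.57.
Month 5: interest £66.99; balance after payment £5,155.56.
Month 6: interest £64.87; balance after payment £4,985.44.
Month 7: interest £62.73; balance after payment £4,813.17.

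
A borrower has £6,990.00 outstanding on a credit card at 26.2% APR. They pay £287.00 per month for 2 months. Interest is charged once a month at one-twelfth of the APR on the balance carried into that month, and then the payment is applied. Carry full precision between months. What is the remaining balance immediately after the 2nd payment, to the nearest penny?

£6,718.30

Monthly rate r = 26.2%/12 = 2.18333% = 0.0218333.
Each month: B ← B·(1+r) − £287.00.
Month 1: interest £152.62; balance after payment £6,855.61.
Month 2: interest £149.68; balance after payment £6,718.30.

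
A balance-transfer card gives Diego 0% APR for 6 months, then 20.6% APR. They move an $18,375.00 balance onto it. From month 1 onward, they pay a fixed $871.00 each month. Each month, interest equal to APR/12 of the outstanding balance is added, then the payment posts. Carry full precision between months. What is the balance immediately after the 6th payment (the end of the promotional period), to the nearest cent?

$13,149.00

Promo months 1–6 at r₀ = 0%/12 = 0; months 7+ at r₁ = 20.6%/12 = 0.0171667.
After month 6 (no interest yet): B = $18,375.00 − 6·$871.00 = $13,149.00.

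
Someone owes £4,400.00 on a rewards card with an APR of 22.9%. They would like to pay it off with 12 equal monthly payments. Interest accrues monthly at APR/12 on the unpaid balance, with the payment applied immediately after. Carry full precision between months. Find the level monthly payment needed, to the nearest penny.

£413.72

Monthly rate r = 22.9%/12 = 1.90833% = 0.0190833.
Level-payment amortization: P = B₀·r / (1 − (1+r)^(−n)) = 4400.00·0.0190833 / (1 − 1.01908^(−12)).
Denominator 1 − (1+r)^(−12) = 0.202953585.
P = 83.9667 / 0.202953585 ≈ 413.72.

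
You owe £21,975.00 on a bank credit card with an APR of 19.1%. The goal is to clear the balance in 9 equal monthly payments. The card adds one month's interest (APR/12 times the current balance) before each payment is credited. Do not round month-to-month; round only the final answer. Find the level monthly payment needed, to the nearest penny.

Monthly rate r = 19.1%/12 = 1.59167% = 0.0159167.
Level-payment amortization: P = B₀·r / (1 − (1+r)^(−n)) = 21975.00·0.0159167 / (1 − 1.01592^(−9)).
Denominator 1 − (1+r)^(−9) = 0.13248452.
P = 349.769 / 0.13248452 ≈ 2640.07.

£2,640.07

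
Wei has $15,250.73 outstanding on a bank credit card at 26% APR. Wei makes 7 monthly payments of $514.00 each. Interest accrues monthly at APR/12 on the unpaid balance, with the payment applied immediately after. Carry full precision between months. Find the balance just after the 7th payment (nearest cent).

Monthly rate r = 26%/12 = 2.16667% = 0.0216667.
Each month: B ← B·(1+r) − $514.00.
Month 1: interest $330.43; balance after payment $15,067.16.
Month 2: interest $326.46; balance after payment $14,879.62.
Month 3: interest $322.39; balance after payment $14,688.01.
Month 4: interest $318.24; balance after payment $14,492.25.
Month 5: interest $314.00; balance after payment $14,292.25.
Month 6: interest $309.67; balance after payment $14,087.91.
Month 7: interest $305.24; balance after payment $13,879.15.

$13,879.15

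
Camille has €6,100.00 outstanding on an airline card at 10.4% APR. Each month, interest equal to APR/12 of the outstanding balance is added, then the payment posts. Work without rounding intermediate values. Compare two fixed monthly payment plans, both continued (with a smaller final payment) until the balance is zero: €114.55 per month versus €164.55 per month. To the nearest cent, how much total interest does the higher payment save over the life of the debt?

Monthly rate r = 10.4%/12 = 0.866667% = 0.00866667.
At €114.55/mo: n = ⌈−ln(1 − rB₀/P)/ln(1+r)⌉ = 72 payments (last €83.93); total interest = total paid − €6,100.00 = €2,116.98.
At €164.55/mo: 45 payments (last €149.87); total interest €1,290.07.
Interest saved = €2,116.98 − €1,290.07 = €826.91.

€826.91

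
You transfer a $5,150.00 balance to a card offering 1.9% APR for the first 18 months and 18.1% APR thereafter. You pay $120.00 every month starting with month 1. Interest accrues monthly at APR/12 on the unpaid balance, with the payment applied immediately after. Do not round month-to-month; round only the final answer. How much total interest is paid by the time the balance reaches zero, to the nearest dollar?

$983

Promo months 1–18 at r₀ = 1.9%/12 = 0.00158333; months 19+ at r₁ = 18.1%/12 = 0.0150833.
After month 18: iterate B ← B·(1+r₀) − $120.00 for 18 months → $3,109.45.
Then at r₁ with $120.00/mo: n₂ = −ln(1 − r₁·B/P)/ln(1+r₁) ≈ 33.11 → 34 more payments.
Total paid = 51·$120.00 + $13.25 = $6,133.25; interest = $6,133.25 − $5,150.00 = $983.25.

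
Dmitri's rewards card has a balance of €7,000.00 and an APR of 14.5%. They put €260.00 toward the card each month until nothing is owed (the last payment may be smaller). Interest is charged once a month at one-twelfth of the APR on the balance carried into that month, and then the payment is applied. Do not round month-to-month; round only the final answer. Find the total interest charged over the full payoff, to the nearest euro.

Monthly rate r = 14.5%/12 = 1.20833% = 0.0120833.
Payoff takes n = ⌈−ln(1 − rB₀/P)/ln(1+r)⌉ = ⌈32.763⌉ = 33 payments; the last is €198.75.
Total paid = 32·€260.00 + €198.75 = €8,518.75.
Total interest = total paid − principal = €8,518.75 − €7,000.00 = €1,518.75.

€1,519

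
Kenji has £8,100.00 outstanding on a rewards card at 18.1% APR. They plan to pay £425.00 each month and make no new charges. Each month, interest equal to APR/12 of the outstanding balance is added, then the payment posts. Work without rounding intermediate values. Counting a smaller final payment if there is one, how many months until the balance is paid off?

23 payments

Monthly rate r = 18.1%/12 = 1.50833% = 0.0150833.
Recurrence: B ← B·(1+r) − £425.00.
Month 1: interest £122.18; balance after payment £7,797.17.
Month 2: interest £117.61; balance after payment £7,489.78.
Closed form: n = −ln(1 − rB₀/P)/ln(1+r) = −ln(0.71253)/ln(1.01508) ≈ 22.640, so the balance reaches zero during payment 23.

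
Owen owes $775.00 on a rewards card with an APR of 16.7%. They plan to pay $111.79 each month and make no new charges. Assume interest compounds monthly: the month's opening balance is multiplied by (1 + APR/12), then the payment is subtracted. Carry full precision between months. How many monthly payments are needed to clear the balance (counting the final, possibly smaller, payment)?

8 payments

Monthly rate r = 16.7%/12 = 1.39167% = 0.0139167.
Recurrence: B ← B·(1+r) − $111.79.
Month 1: interest $10.79; balance after payment $674.00.
Month 2: interest $9.38; balance after payment $571.59.
Closed form: n = −ln(1 − rB₀/P)/ln(1+r) = −ln(0.90352)/ln(1.01392) ≈ 7.341, so the balance reaches zero during payment 8.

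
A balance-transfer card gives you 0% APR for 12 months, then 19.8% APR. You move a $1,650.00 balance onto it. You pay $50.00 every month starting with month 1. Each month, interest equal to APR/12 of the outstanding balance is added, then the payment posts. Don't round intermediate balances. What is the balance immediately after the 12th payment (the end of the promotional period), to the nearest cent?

$1,050.00

Promo months 1–12 at r₀ = 0%/12 = 0; months 13+ at r₁ = 19.8%/12 = 0.0165.
After month 12 (no interest yet): B = $1,650.00 − 12·$50.00 = $1,050.00.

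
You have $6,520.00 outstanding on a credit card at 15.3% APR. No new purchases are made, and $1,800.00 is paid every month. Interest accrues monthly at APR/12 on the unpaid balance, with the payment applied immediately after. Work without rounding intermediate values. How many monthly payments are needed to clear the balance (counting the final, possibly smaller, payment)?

Monthly rate r = 15.3%/12 = 1.275% = 0.01275.
Recurrence: B ← B·(1+r) − $1,800.00.
Month 1: interest $83.13; balance after payment $4,803.13.
Month 2: interest $61.24; balance after payment $3,064.37.
Month 3: interest $39.07; balance after payment $1,303.44.
Month 4: interest $16.62; balance after payment $0.00.

4 payments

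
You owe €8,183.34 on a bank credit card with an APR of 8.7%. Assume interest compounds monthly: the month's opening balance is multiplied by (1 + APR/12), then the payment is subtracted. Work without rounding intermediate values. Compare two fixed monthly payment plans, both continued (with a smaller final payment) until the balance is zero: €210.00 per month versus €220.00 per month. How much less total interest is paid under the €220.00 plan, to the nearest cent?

Monthly rate r = 8.7%/12 = 0.725% = 0.00725.
At €210.00/mo: n = ⌈−ln(1 − rB₀/P)/ln(1+r)⌉ = 46 payments (last €201.70); total interest = total paid − €8,183.34 = €1,468.36.
At €220.00/mo: 44 payments (last €111.20); total interest €1,387.86.
Interest saved = €1,468.36 − €1,387.86 = €80.50.

€80.50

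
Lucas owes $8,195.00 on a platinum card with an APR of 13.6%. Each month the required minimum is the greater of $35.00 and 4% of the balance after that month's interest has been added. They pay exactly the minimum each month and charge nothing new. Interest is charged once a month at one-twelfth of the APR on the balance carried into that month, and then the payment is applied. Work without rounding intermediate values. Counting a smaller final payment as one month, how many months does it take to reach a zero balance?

106 months

Monthly rate r = 13.6%/12 = 1.13333% = 0.0113333.
While 4% of the post-interest balance exceeds $35.00, each month B ← (B·(1+r))·(1 − 0.04), i.e. B shrinks by the factor (1+r)·0.96 = 0.97088.
This holds for months 1–77. Entering month 78 the balance is $841.97; 4% of the post-interest balance is now below $35.00, so the flat $35.00 minimum applies from here.
From month 78 a fixed $35.00 at rate r clears $841.97 in 29 more payments. Total: 77 + 29 = 106 months.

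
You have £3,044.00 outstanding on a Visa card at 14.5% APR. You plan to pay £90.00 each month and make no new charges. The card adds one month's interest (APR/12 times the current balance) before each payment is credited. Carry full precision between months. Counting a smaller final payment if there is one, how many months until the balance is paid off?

44 payments

Monthly rate r = 14.5%/12 = 1.20833% = 0.0120833.
Recurrence: B ← B·(1+r) − £90.00.
Month 1: interest £36.78; balance after payment £2,990.78.
Month 2: interest £36.14; balance after payment £2,936.92.
Closed form: n = −ln(1 − rB₀/P)/ln(1+r) = −ln(0.59131)/ln(1.01208) ≈ 43.744, so the balance reaches zero during payment 44.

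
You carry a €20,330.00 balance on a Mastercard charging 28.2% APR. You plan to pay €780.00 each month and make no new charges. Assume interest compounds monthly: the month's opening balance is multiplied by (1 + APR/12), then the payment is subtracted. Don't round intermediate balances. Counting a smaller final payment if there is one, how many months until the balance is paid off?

41 months

Monthly rate r = 28.2%/12 = 2.35% = 0.0235.
Recurrence: B ← B·(1+r) − €780.00.
Month 1: interest €477.75; balance after payment €20,027.76.
Month 2: interest €470.65; balance after payment €19,718.41.
Closed form: n = −ln(1 − rB₀/P)/ln(1+r) = −ln(0.38749)/ln(1.0235) ≈ 40.815, so the balance reaches zero during payment 41.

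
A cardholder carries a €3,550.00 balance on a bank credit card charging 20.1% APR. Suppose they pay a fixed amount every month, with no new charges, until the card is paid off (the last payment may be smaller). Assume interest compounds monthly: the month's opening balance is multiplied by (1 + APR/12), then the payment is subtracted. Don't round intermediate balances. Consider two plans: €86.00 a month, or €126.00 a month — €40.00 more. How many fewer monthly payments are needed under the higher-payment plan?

Monthly rate r = 20.1%/12 = 1.675% = 0.01675.
At €86.00/mo: n = ⌈−ln(1 − rB₀/P)/ln(1+r)⌉ = 71 payments (last €67.42); total interest = total paid − €3,550.00 = €2,537.42.
At €126.00/mo: 39 payments (last €55.54); total interest €1,293.54.
Payments saved = 71 − 39 = 32.

32 fewer payments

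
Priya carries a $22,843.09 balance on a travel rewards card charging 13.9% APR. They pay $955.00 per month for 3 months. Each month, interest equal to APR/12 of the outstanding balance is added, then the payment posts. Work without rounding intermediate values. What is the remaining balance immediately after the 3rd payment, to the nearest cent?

Monthly rate r = 13.9%/12 = 1.15833% = 0.0115833.
Each month: B ← B·(1+r) − $955.00.
Month 1: interest $264.60; balance after payment $22,152.69.
Month 2: interest $256.60; balance after payment $21,454.29.
Month 3: interest $248.51; balance after payment $20,747.80.

$20,747.80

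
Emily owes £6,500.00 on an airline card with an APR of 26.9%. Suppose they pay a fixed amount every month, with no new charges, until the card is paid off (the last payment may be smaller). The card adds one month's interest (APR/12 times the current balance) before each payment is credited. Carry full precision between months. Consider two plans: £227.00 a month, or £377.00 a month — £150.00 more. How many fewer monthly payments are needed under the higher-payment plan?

24 fewer payments

Monthly rate r = 26.9%/12 = 2.24167% = 0.0224167.
At £227.00/mo: n = ⌈−ln(1 − rB₀/P)/ln(1+r)⌉ = 47 payments (last £73.53); total interest = total paid − £6,500.00 = £4,015.53.
At £377.00/mo: 23 payments (last £14.53); total interest £1,808.53.
Payments saved = 47 − 23 = 24.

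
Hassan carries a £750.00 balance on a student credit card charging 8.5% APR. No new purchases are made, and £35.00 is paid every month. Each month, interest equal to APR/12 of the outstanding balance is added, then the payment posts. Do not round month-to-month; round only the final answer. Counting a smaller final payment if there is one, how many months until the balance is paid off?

24 payments

Monthly rate r = 8.5%/12 = 0.708333% = 0.00708333.
Recurrence: B ← B·(1+r) − £35.00.
Month 1: interest £5.31; balance after payment £720.31.
Month 2: interest £5.10; balance after payment £690.41.
Closed form: n = −ln(1 − rB₀/P)/ln(1+r) = −ln(0.84821)/ln(1.00708) ≈ 23.323, so the balance reaches zero during payment 24.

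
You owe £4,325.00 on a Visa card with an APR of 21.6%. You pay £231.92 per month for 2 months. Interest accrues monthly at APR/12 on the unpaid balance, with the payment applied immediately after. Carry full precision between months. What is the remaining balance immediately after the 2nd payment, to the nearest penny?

Monthly rate r = 21.6%/12 = 1.8% = 0.018.
Each month: B ← B·(1+r) − £231.92.
Month 1: interest £77.85; balance after payment £4,170.93.
Month 2: interest £75.08; balance after payment £4,014.09.

£4,014.09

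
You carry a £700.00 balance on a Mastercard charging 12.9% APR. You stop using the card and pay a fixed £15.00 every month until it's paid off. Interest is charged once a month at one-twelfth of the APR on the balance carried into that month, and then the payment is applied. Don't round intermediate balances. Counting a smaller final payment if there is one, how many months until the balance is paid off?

66 months

Monthly rate r = 12.9%/12 = 1.075% = 0.01075.
Recurrence: B ← B·(1+r) − £15.00.
Month 1: interest £7.53; balance after payment £692.52.
Month 2: interest £7.44; balance after payment £684.97.
Closed form: n = −ln(1 − rB₀/P)/ln(1+r) = −ln(0.49833)/ln(1.01075) ≈ 65.137, so the balance reaches zero during payment 66.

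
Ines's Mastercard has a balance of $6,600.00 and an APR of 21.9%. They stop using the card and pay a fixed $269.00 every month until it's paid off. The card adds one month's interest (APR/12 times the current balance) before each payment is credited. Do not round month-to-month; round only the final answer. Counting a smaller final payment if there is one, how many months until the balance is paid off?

33 months

Monthly rate r = 21.9%/12 = 1.825% = 0.01825.
Recurrence: B ← B·(1+r) − $269.00.
Month 1: interest $120.45; balance after payment $6,451.45.
Month 2: interest $117.74; balance after payment $6,300.19.
Closed form: n = −ln(1 − rB₀/P)/ln(1+r) = −ln(0.55223)/ln(1.01825) ≈ 32.832, so the balance reaches zero during payment 33.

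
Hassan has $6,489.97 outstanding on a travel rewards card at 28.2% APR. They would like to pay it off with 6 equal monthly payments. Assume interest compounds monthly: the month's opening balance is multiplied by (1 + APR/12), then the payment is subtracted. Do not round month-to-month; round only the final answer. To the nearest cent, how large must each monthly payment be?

$1,172.35

Monthly rate r = 28.2%/12 = 2.35% = 0.0235.
Level-payment amortization: P = B₀·r / (1 − (1+r)^(−n)) = 6489.97·0.0235 / (1 − 1.0235^(−6)).
Denominator 1 − (1+r)^(−6) = 0.130092815.
P = 152.514 / 0.130092815 ≈ 1172.35.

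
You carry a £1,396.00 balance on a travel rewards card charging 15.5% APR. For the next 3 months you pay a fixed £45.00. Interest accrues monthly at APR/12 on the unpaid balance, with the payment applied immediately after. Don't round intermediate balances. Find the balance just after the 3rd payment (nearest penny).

Monthly rate r = 15.5%/12 = 1.29167% = 0.0129167.
Each month: B ← B·(1+r) − £45.00.
Month 1: interest £18.03; balance after payment £1,369.03.
Month 2: interest £17.68; balance after payment £1,341.71.
Month 3: interest £17.33; balance after payment £1,314.05.

£1,314.05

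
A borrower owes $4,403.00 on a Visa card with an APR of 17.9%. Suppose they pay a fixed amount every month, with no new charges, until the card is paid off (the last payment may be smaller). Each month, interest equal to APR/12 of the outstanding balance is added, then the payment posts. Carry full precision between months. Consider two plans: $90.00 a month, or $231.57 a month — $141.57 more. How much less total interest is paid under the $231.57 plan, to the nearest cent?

$2,736.34

Monthly rate r = 17.9%/12 = 1.49167% = 0.0149167.
At $90.00/mo: n = ⌈−ln(1 − rB₀/P)/ln(1+r)⌉ = 89 payments (last $33.34); total interest = total paid − $4,403.00 = $3,550.34.
At $231.57/mo: 23 payments (last $122.46); total interest $814.00.
Interest saved = $3,550.34 − $814.00 = $2,736.34.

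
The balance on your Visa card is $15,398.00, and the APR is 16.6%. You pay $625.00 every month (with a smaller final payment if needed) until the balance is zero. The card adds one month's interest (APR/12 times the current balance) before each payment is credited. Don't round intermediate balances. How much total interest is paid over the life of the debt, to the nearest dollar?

Monthly rate r = 16.6%/12 = 1.38333% = 0.0138333.
Payoff takes n = ⌈−ln(1 − rB₀/P)/ln(1+r)⌉ = ⌈30.334⌉ = 31 payments; the last is $209.60.
Total paid = 30·$625.00 + $209.60 = $18,959.60.
Total interest = total paid − principal = $18,959.60 − $15,398.00 = $3,561.60.

$3,562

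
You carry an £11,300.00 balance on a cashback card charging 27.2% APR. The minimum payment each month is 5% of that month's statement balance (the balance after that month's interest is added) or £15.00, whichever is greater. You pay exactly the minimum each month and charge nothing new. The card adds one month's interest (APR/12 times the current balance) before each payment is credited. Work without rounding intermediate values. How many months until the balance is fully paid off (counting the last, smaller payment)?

153 months

Monthly rate r = 27.2%/12 = 2.26667% = 0.0226667.
While 5% of the post-interest balance exceeds £15.00, each month B ← (B·(1+r))·(1 − 0.05), i.e. B shrinks by the factor (1+r)·0.95 = 0.97153.
This holds for months 1–127. Entering month 128 the balance is £288.54; 5% of the post-interest balance is now below £15.00, so the flat £15.00 minimum applies from here.
From month 128 a fixed £15.00 at rate r clears £288.54 in 26 more payments. Total: 127 + 26 = 153 months.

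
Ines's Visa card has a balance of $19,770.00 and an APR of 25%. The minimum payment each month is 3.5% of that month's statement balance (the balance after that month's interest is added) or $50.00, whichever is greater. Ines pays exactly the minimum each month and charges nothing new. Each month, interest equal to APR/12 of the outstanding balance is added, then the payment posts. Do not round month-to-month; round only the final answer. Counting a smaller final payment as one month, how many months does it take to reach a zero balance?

Monthly rate r = 25%/12 = 2.08333% = 0.0208333.
While 3.5% of the post-interest balance exceeds $50.00, each month B ← (B·(1+r))·(1 − 0.035), i.e. B shrinks by the factor (1+r)·0.965 = 0.9851.
This holds for months 1–177. Entering month 178 the balance is $1,387.87; 3.5% of the post-interest balance is now below $50.00, so the flat $50.00 minimum applies from here.
From month 178 a fixed $50.00 at rate r clears $1,387.87 in 42 more payments. Total: 177 + 42 = 219 months.

219 months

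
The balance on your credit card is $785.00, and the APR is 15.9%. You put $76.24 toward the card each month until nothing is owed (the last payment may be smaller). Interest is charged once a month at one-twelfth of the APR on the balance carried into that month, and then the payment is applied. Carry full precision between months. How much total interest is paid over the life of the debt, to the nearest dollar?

Monthly rate r = 15.9%/12 = 1.325% = 0.01325.
Payoff takes n = ⌈−ln(1 − rB₀/P)/ln(1+r)⌉ = ⌈11.143⌉ = 12 payments; the last is $10.98.
Total paid = 11·$76.24 + $10.98 = $849.62.
Total interest = total paid − principal = $849.62 − $785.00 = $64.62.

$65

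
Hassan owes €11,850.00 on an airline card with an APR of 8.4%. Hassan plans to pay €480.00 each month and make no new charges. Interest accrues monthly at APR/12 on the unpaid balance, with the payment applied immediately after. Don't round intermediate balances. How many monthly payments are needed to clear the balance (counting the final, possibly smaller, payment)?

28 months

Monthly rate r = 8.4%/12 = 0.7% = 0.007.
Recurrence: B ← B·(1+r) − €480.00.
Month 1: interest €82.95; balance after payment €11,452.95.
Month 2: interest €80.17; balance after payment €11,053.12.
Closed form: n = −ln(1 − rB₀/P)/ln(1+r) = −ln(0.82719)/ln(1.007) ≈ 27.198, so the balance reaches zero during payment 28.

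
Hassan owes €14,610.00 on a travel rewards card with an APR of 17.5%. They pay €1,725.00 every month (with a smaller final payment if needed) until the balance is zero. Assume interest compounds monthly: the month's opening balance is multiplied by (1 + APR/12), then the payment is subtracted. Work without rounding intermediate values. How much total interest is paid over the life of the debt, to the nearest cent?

Monthly rate r = 17.5%/12 = 1.45833% = 0.0145833.
Payoff takes n = ⌈−ln(1 − rB₀/P)/ln(1+r)⌉ = ⌈9.106⌉ = 10 payments; the last is €183.83.
Total paid = 9·€1,725.00 + €183.83 = €15,708.83.
Total interest = total paid − principal = €15,708.83 − €14,610.00 = €1,098.83.

€1,098.83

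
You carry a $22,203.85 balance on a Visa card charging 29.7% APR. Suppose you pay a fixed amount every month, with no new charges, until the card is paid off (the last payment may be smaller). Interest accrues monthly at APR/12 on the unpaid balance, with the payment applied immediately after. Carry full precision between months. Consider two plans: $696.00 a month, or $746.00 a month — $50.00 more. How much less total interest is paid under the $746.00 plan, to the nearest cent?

Monthly rate r = 29.7%/12 = 2.475% = 0.02475.
At $696.00/mo: n = ⌈−ln(1 − rB₀/P)/ln(1+r)⌉ = 64 payments (last $524.44); total interest = total paid − $22,203.85 = $22,168.59.
At $746.00/mo: 55 payments (last $431.39); total interest $18,511.54.
Interest saved = $22,168.59 − $18,511.54 = $3,657.05.

$3,657.05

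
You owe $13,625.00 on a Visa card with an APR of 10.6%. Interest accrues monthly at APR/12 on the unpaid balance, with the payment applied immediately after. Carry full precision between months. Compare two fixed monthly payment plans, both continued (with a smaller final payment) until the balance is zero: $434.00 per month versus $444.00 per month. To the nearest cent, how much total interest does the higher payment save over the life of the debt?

$65.19

Monthly rate r = 10.6%/12 = 0.883333% = 0.00883333.
At $434.00/mo: n = ⌈−ln(1 − rB₀/P)/ln(1+r)⌉ = 37 payments (last $403.62); total interest = total paid − $13,625.00 = $2,402.62.
At $444.00/mo: 36 payments (last $422.43); total interest $2,337.43.
Interest saved = $2,402.62 − $2,337.43 = $65.19.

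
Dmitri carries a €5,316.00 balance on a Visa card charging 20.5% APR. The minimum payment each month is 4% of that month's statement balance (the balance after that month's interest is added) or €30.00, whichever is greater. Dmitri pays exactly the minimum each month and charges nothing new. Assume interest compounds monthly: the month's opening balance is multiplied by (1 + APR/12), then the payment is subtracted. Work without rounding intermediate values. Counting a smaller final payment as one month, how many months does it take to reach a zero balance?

115 months

Monthly rate r = 20.5%/12 = 1.70833% = 0.0170833.
While 4% of the post-interest balance exceeds €30.00, each month B ← (B·(1+r))·(1 − 0.04), i.e. B shrinks by the factor (1+r)·0.96 = 0.9764.
This holds for months 1–83. Entering month 84 the balance is €732.30; 4% of the post-interest balance is now below €30.00, so the flat €30.00 minimum applies from here.
From month 84 a fixed €30.00 at rate r clears €732.30 in 32 more payments. Total: 83 + 32 = 115 months.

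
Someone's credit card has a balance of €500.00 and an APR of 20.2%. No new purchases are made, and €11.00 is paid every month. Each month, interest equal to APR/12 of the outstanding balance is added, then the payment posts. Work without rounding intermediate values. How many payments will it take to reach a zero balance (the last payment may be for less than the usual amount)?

87 months

Monthly rate r = 20.2%/12 = 1.68333% = 0.0168333.
Recurrence: B ← B·(1+r) − €11.00.
Month 1: interest €8.42; balance after payment €497.42.
Month 2: interest €8.37; balance after payment €494.79.
Closed form: n = −ln(1 − rB₀/P)/ln(1+r) = −ln(0.23485)/ln(1.01683) ≈ 86.791, so the balance reaches zero during payment 87.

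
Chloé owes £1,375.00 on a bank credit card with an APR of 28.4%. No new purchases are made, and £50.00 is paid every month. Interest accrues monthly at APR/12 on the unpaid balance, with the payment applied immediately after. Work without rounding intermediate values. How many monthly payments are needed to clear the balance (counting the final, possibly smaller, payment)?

Monthly rate r = 28.4%/12 = 2.36667% = 0.0236667.
Recurrence: B ← B·(1+r) − £50.00.
Month 1: interest £32.54; balance after payment £1,357.54.
Month 2: interest £32.13; balance after payment £1,339.67.
Closed form: n = −ln(1 − rB₀/P)/ln(1+r) = −ln(0.34917)/ln(1.02367) ≈ 44.983, so the balance reaches zero during payment 45.

45 months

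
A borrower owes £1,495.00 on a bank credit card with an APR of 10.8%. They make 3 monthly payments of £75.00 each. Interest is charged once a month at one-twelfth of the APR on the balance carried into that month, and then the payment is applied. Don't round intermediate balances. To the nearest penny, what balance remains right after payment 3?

Monthly rate r = 10.8%/12 = 0.9% = 0.009.
Each month: B ← B·(1+r) − £75.00.
Month 1: interest £13.46; balance after payment £1,433.45.
Month 2: interest £12.90; balance after payment £1,371.36.
Month 3: interest £12.34; balance after payment £1,308.70.

£1,308.70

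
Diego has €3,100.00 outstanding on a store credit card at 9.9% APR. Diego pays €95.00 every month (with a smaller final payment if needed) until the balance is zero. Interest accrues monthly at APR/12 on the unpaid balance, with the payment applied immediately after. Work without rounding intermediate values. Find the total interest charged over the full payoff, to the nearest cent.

Monthly rate r = 9.9%/12 = 0.825% = 0.00825.
Payoff takes n = ⌈−ln(1 − rB₀/P)/ln(1+r)⌉ = ⌈38.172⌉ = 39 payments; the last is €16.43.
Total paid = 38·€95.00 + €16.43 = €3,626.43.
Total interest = total paid − principal = €3,626.43 − €3,100.00 = €526.43.

€526.43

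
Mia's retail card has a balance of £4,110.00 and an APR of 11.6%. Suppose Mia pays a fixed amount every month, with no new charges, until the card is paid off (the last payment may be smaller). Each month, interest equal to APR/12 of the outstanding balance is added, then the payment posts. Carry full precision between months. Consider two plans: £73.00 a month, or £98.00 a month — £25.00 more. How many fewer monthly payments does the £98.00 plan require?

27 fewer payments

Monthly rate r = 11.6%/12 = 0.966667% = 0.00966667.
At £73.00/mo: n = ⌈−ln(1 − rB₀/P)/ln(1+r)⌉ = 82 payments (last £49.88); total interest = total paid − £4,110.00 = £1,852.88.
At £98.00/mo: 55 payments (last £3.96); total interest £1,185.96.
Payments saved = 82 − 55 = 27.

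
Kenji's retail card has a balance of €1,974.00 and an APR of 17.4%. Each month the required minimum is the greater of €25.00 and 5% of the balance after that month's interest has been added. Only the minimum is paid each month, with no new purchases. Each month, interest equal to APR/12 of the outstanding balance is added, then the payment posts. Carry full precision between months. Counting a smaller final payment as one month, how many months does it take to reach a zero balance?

61 months

Monthly rate r = 17.4%/12 = 1.45% = 0.0145.
While 5% of the post-interest balance exceeds €25.00, each month B ← (B·(1+r))·(1 − 0.05), i.e. B shrinks by the factor (1+r)·0.95 = 0.96377.
This holds for months 1–38. Entering month 39 the balance is €485.76; 5% of the post-interest balance is now below €25.00, so the flat €25.00 minimum applies from here.
From month 39 a fixed €25.00 at rate r clears €485.76 in 23 more payments. Total: 38 + 23 = 61 months.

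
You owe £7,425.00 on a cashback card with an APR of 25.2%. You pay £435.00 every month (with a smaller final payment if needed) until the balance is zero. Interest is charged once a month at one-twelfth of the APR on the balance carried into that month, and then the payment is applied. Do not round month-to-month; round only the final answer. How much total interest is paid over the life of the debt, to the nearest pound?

Monthly rate r = 25.2%/12 = 2.1% = 0.021.
Payoff takes n = ⌈−ln(1 − rB₀/P)/ln(1+r)⌉ = ⌈21.358⌉ = 22 payments; the last is £156.60.
Total paid = 21·£435.00 + £156.60 = £9,291.60.
Total interest = total paid − principal = £9,291.60 − £7,425.00 = £1,866.60.

£1,867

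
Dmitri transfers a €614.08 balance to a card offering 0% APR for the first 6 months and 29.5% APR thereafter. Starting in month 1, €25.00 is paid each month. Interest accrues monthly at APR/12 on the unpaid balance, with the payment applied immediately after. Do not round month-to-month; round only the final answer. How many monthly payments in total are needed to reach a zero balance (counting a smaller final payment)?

32 payments

Promo months 1–6 at r₀ = 0%/12 = 0; months 7+ at r₁ = 29.5%/12 = 0.0245833.
After month 6 (no interest yet): B = €614.08 − 6·€25.00 = €464.08.
Then at r₁ with €25.00/mo: n₂ = −ln(1 − r₁·B/P)/ln(1+r₁) ≈ 25.09 → 26 more payments.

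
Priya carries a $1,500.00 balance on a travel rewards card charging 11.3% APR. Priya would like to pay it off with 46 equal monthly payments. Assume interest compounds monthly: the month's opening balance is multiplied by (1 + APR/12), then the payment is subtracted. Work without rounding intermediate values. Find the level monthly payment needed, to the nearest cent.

Monthly rate r = 11.3%/12 = 0.941667% = 0.00941667.
Level-payment amortization: P = B₀·r / (1 − (1+r)^(−n)) = 1500.00·0.00941667 / (1 − 1.00942^(−46)).
Denominator 1 − (1+r)^(−46) = 0.35023199.
P = 14.125 / 0.35023199 ≈ 40.33.

$40.33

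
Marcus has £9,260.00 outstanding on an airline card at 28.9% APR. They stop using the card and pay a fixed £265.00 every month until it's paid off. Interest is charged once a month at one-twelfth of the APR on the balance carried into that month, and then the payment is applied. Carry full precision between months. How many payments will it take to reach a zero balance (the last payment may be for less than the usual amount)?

Monthly rate r = 28.9%/12 = 2.40833% = 0.0240833.
Recurrence: B ← B·(1+r) − £265.00.
Month 1: interest £223.01; balance after payment £9,218.01.
Month 2: interest £222.00; balance after payment £9,175.01.
Closed form: n = −ln(1 − rB₀/P)/ln(1+r) = −ln(0.15845)/ln(1.02408) ≈ 77.416, so the balance reaches zero during payment 78.

78 months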